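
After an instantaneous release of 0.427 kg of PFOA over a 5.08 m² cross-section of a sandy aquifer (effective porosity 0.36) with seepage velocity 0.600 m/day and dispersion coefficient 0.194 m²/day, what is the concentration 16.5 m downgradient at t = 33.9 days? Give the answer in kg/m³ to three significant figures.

For an instantaneous plane source, C(x,t) = M/(n_e·A·√(4πDt)) · exp(−(x−vt)²/(4Dt)), with n_e·A the pore (flow) area.
Plume center vt = 0.600 × 33.9 = 20.34 m, so the well at 16.5 m is 3.84 m upgradient of the peak.
√(4πDt) = 9.091 m, giving peak height M/(n_e·A·√(4πDt)) = 0.427/(0.36 × 5.08 × 9.091) = 0.02568 kg/m³.
(x−vt)²/(4Dt) = (-3.84)²/(4 × 0.194 × 33.9) = 0.5605; exp(−0.5605) = 0.5709.
C = 0.02568 × 0.5709 = 0.0147 kg/m³.

0.0147 kg/m³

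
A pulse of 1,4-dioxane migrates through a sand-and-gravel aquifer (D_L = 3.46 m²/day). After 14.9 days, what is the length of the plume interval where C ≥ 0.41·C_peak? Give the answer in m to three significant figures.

The plume is Gaussian with σ = √(2Dt) = √(2 × 3.46 × 14.9) = 10.15 m.
C/C_peak = exp(−Δx²/(2σ²)) = 0.41 ⇒ Δx = σ·√(−2 ln 0.41) = 10.15 × 1.335 = 13.55 m.
Width = 2Δx = 27.1 m.

27.1 m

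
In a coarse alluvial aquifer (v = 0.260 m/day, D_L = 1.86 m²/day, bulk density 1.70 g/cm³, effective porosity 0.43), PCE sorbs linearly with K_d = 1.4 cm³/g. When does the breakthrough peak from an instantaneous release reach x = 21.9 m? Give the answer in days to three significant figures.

399 days

Retardation factor R = 1 + ρ_b·K_d/n = 1 + 1.70 × 1.4/0.43 = 6.535.
Sorption retards both mechanisms: v_R = v/R = 0.03979 m/day, D_R = D/R = 0.2846 m²/day.
Peak time from v_R²t² + 2D_R t − x² = 0: t = (√(D_R² + v_R²x²) − D_R)/v_R².
√(D_R² + v_R²x²) = √(0.2846² + 0.03979² × 21.9²) = 0.9167; v_R² = 0.001583.
t = (0.9167 − 0.2846)/0.001583 = 399 days.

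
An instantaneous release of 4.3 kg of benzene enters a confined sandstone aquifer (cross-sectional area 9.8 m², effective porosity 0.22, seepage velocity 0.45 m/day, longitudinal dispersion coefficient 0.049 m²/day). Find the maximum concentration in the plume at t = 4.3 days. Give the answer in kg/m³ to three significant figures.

The peak of an instantaneous 1D plume sits at x = vt; there the Gaussian factor is 1 and C_max = M/(n_e·A·√(4πDt)), where n_e·A is the pore area the mass is dissolved in.
√(4πDt) = √(4π × 0.049 × 4.3) = 1.627 m, so C_max = 4.3/(0.22 × 9.8 × 1.627) = 1.23 kg/m³.

1.23 kg/m³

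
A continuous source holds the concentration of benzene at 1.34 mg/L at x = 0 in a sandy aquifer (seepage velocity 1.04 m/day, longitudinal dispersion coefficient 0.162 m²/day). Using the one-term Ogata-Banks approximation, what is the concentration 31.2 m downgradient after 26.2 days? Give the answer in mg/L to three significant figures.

0.117 mg/L

For a continuous step input, C/C₀ ≈ ½·erfc((x−vt)/(2√(Dt))).
vt = 1.04 × 26.2 = 27.248 m and 2√(Dt) = 2√(0.162 × 26.2) = 4.120 m.
Argument (x−vt)/(2√(Dt)) = (31.2 − 27.248)/4.120 = 0.9592; ½·erfc(0.9592) = 0.08747.
C = 1.34 × 0.08747 = 0.117 mg/L.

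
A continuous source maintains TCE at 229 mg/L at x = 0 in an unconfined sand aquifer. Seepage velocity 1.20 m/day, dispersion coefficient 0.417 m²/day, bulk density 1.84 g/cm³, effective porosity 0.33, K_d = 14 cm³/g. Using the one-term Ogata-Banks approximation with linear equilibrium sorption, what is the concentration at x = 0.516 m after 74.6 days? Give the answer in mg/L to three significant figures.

Retardation factor R = 1 + ρ_b·K_d/n = 1 + 1.84 × 14/0.33 = 79.06.
Sorption retards both mechanisms: v_R = v/R = 0.01518 m/day, D_R = D/R = 0.005274 m²/day.
v_R·t = 0.01518 × 74.6 = 1.132428 m; 2√(D_R t) = 1.254 m; argument = (0.516 − 1.132428)/1.254 = -0.4916.
C = C₀ × ½·erfc(-0.4916) = 229 × 0.7565 = 173 mg/L.

173 mg/L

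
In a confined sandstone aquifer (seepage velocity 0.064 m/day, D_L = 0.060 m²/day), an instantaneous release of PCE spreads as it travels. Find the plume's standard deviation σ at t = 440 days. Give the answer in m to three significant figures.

7.27 m

Dispersive spreading gives a Gaussian with σ² = 2Dt; advection only shifts the center.
σ = √(2 × 0.060 × 440) = 7.27 m.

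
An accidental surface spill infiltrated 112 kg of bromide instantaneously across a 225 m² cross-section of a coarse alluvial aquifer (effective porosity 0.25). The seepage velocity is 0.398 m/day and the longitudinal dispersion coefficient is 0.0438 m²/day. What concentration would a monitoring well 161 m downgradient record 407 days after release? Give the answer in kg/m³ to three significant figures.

For an instantaneous plane source, C(x,t) = M/(n_e·A·√(4πDt)) · exp(−(x−vt)²/(4Dt)), with n_e·A the pore (flow) area.
Plume center vt = 0.398 × 407 = 161.986 m, so the well at 161 m is 0.986 m upgradient of the peak.
√(4πDt) = 14.97 m, giving peak height M/(n_e·A·√(4πDt)) = 112/(0.25 × 225 × 14.97) = 0.1330 kg/m³.
(x−vt)²/(4Dt) = (-0.986)²/(4 × 0.0438 × 407) = 0.01363; exp(−0.01363) = 0.9865.
C = 0.1330 × 0.9865 = 0.131 kg/m³.

0.131 kg/m³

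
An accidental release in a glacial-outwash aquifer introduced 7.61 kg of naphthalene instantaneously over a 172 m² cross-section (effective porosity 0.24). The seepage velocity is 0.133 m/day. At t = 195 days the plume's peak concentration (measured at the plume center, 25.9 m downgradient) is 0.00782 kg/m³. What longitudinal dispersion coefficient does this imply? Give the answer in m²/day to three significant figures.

0.227 m²/day

At the plume center C_max = M/(n_e·A·√(4πDt)), so D = M²/(4πt·(n_e·A·C_max)²).
n_e·A·C_max = 0.24 × 172 × 0.00782 = 0.3228 kg/m.
D = 7.61²/(4π × 195 × 0.3228²) = 0.227 m²/day.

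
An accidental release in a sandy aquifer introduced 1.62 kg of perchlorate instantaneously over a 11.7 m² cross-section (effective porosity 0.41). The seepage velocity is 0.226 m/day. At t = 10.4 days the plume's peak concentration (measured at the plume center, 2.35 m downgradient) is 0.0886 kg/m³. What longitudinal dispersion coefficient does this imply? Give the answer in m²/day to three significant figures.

0.111 m²/day

At the plume center C_max = M/(n_e·A·√(4πDt)), so D = M²/(4πt·(n_e·A·C_max)²).
n_e·A·C_max = 0.41 × 11.7 × 0.0886 = 0.4250 kg/m.
D = 1.62²/(4π × 10.4 × 0.4250²) = 0.111 m²/day.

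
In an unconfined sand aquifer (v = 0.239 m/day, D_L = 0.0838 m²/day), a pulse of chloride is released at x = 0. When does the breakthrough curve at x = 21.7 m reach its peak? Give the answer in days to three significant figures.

For the 1D instantaneous-source solution, setting ∂C/∂t = 0 at fixed x gives v²t² + 2Dt − x² = 0, so t = (√(D² + v²x²) − D)/v².
√(D² + v²x²) = √(0.0838² + 0.239² × 21.7²) = 5.187; v² = 0.057121.
t = (5.187 − 0.0838)/0.057121 = 89.3 days (vs. the pure-advection estimate x/v = 90.8 d).

89.3 days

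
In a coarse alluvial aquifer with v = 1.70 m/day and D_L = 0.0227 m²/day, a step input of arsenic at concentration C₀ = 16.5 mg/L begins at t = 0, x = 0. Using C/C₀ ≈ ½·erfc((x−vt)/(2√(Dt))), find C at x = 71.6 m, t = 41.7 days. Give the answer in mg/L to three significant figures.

5.00 mg/L

For a continuous step input, C/C₀ ≈ ½·erfc((x−vt)/(2√(Dt))).
vt = 1.70 × 41.7 = 70.89 m and 2√(Dt) = 2√(0.0227 × 41.7) = 1.946 m.
Argument (x−vt)/(2√(Dt)) = (71.6 − 70.89)/1.946 = 0.3649; ½·erfc(0.3649) = 0.3029.
C = 16.5 × 0.3029 = 5.00 mg/L.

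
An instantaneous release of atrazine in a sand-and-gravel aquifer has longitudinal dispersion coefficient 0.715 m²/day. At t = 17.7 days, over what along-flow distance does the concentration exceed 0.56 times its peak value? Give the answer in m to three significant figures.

The plume is Gaussian with σ = √(2Dt) = √(2 × 0.715 × 17.7) = 5.031 m.
C/C_peak = exp(−Δx²/(2σ²)) = 0.56 ⇒ Δx = σ·√(−2 ln 0.56) = 5.031 × 1.077 = 5.418 m.
Width = 2Δx = 10.8 m.

10.8 m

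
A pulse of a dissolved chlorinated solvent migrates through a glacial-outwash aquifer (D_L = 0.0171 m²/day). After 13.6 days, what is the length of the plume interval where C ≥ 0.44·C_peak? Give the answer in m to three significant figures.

The plume is Gaussian with σ = √(2Dt) = √(2 × 0.0171 × 13.6) = 0.6820 m.
C/C_peak = exp(−Δx²/(2σ²)) = 0.44 ⇒ Δx = σ·√(−2 ln 0.44) = 0.6820 × 1.281 = 0.8736 m.
Width = 2Δx = 1.75 m.

1.75 m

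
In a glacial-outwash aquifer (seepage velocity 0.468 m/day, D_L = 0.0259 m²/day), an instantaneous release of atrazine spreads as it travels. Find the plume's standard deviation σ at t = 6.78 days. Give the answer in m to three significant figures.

0.593 m

Dispersive spreading gives a Gaussian with σ² = 2Dt; advection only shifts the center.
σ = √(2 × 0.0259 × 6.78) = 0.593 m.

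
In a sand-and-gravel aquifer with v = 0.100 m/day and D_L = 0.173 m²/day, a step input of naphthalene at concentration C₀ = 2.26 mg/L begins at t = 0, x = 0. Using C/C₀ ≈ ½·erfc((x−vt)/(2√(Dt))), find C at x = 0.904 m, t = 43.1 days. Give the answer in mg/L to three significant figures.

For a continuous step input, C/C₀ ≈ ½·erfc((x−vt)/(2√(Dt))).
vt = 0.100 × 43.1 = 4.31 m and 2√(Dt) = 2√(0.173 × 43.1) = 5.461 m.
Argument (x−vt)/(2√(Dt)) = (0.904 − 4.31)/5.461 = -0.6237; ½·erfc(-0.6237) = 0.8111.
C = 2.26 × 0.8111 = 1.83 mg/L.

1.83 mg/L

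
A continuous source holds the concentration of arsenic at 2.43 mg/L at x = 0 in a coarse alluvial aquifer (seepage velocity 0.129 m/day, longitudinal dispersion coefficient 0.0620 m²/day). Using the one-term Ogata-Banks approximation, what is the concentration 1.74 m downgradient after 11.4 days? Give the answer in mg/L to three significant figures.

For a continuous step input, C/C₀ ≈ ½·erfc((x−vt)/(2√(Dt))).
vt = 0.129 × 11.4 = 1.4706 m and 2√(Dt) = 2√(0.0620 × 11.4) = 1.681 m.
Argument (x−vt)/(2√(Dt)) = (1.74 − 1.4706)/1.681 = 0.1603; ½·erfc(0.1603) = 0.4103.
C = 2.43 × 0.4103 = 0.997 mg/L.

0.997 mg/L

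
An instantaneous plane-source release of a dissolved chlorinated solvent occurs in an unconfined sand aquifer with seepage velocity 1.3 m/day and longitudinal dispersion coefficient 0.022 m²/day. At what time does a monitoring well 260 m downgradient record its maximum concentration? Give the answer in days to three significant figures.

200 days

For the 1D instantaneous-source solution, setting ∂C/∂t = 0 at fixed x gives v²t² + 2Dt − x² = 0, so t = (√(D² + v²x²) − D)/v².
√(D² + v²x²) = √(0.022² + 1.3² × 260²) = 338.0; v² = 1.69.
t = (338.0 − 0.022)/1.69 = 200 days (vs. the pure-advection estimate x/v = 200 d).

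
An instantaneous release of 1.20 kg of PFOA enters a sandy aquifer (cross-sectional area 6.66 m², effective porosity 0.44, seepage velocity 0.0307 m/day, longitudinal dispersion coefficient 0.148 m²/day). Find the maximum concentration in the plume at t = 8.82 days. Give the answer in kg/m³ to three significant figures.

The peak of an instantaneous 1D plume sits at x = vt; there the Gaussian factor is 1 and C_max = M/(n_e·A·√(4πDt)), where n_e·A is the pore area the mass is dissolved in.
√(4πDt) = √(4π × 0.148 × 8.82) = 4.050 m, so C_max = 1.20/(0.44 × 6.66 × 4.050) = 0.101 kg/m³.

0.101 kg/m³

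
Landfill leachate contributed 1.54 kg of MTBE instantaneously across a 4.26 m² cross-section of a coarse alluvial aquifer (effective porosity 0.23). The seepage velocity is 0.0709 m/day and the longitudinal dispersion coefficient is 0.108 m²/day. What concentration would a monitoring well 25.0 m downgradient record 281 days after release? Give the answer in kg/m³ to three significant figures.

For an instantaneous plane source, C(x,t) = M/(n_e·A·√(4πDt)) · exp(−(x−vt)²/(4Dt)), with n_e·A the pore (flow) area.
Plume center vt = 0.0709 × 281 = 19.9229 m, so the well at 25.0 m is 5.0771 m downgradient of the peak.
√(4πDt) = 19.53 m, giving peak height M/(n_e·A·√(4πDt)) = 1.54/(0.23 × 4.26 × 19.53) = 0.08048 kg/m³.
(x−vt)²/(4Dt) = (5.0771)²/(4 × 0.108 × 281) = 0.2123; exp(−0.2123) = 0.8087.
C = 0.08048 × 0.8087 = 0.0651 kg/m³.

0.0651 kg/m³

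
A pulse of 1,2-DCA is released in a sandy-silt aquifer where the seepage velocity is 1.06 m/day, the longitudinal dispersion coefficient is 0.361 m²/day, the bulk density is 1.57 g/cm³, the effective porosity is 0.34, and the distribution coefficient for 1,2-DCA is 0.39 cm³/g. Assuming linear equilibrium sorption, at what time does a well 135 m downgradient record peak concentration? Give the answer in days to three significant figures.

356 days

Retardation factor R = 1 + ρ_b·K_d/n = 1 + 1.57 × 0.39/0.34 = 2.801.
Sorption retards both mechanisms: v_R = v/R = 0.3784 m/day, D_R = D/R = 0.1289 m²/day.
Peak time from v_R²t² + 2D_R t − x² = 0: t = (√(D_R² + v_R²x²) − D_R)/v_R².
√(D_R² + v_R²x²) = √(0.1289² + 0.3784² × 135²) = 51.08; v_R² = 0.1432.
t = (51.08 − 0.1289)/0.1432 = 356 days.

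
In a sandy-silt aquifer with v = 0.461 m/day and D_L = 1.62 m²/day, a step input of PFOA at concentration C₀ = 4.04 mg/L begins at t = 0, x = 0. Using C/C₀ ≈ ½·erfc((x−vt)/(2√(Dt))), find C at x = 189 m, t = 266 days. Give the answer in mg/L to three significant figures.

0.0480 mg/L

For a continuous step input, C/C₀ ≈ ½·erfc((x−vt)/(2√(Dt))).
vt = 0.461 × 266 = 122.626 m and 2√(Dt) = 2√(1.62 × 266) = 41.52 m.
Argument (x−vt)/(2√(Dt)) = (189 − 122.626)/41.52 = 1.599; ½·erfc(1.599) = 0.01187.
C = 4.04 × 0.01187 = 0.0480 mg/L.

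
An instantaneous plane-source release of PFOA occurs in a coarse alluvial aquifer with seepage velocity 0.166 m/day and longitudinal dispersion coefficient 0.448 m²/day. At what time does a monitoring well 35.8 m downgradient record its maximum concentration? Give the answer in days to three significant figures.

200 days

For the 1D instantaneous-source solution, setting ∂C/∂t = 0 at fixed x gives v²t² + 2Dt − x² = 0, so t = (√(D² + v²x²) − D)/v².
√(D² + v²x²) = √(0.448² + 0.166² × 35.8²) = 5.960; v² = 0.027556.
t = (5.960 − 0.448)/0.027556 = 200 days (vs. the pure-advection estimate x/v = 216 d).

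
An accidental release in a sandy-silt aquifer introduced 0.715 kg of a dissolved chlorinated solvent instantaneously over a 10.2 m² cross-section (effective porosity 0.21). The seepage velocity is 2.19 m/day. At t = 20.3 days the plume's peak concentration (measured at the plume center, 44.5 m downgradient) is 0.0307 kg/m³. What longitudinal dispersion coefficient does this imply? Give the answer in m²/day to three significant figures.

At the plume center C_max = M/(n_e·A·√(4πDt)), so D = M²/(4πt·(n_e·A·C_max)²).
n_e·A·C_max = 0.21 × 10.2 × 0.0307 = 0.06576 kg/m.
D = 0.715²/(4π × 20.3 × 0.06576²) = 0.463 m²/day.

0.463 m²/day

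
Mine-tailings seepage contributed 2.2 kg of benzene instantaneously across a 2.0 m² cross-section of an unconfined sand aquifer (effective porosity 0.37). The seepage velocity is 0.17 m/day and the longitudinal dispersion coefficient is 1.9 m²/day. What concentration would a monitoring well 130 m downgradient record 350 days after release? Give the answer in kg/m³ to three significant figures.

0.00502 kg/m³

For an instantaneous plane source, C(x,t) = M/(n_e·A·√(4πDt)) · exp(−(x−vt)²/(4Dt)), with n_e·A the pore (flow) area.
Plume center vt = 0.17 × 350 = 59.5 m, so the well at 130 m is 70.5 m downgradient of the peak.
√(4πDt) = 91.41 m, giving peak height M/(n_e·A·√(4πDt)) = 2.2/(0.37 × 2.0 × 91.41) = 0.03252 kg/m³.
(x−vt)²/(4Dt) = (70.5)²/(4 × 1.9 × 350) = 1.869; exp(−1.869) = 0.1543.
C = 0.03252 × 0.1543 = 0.00502 kg/m³.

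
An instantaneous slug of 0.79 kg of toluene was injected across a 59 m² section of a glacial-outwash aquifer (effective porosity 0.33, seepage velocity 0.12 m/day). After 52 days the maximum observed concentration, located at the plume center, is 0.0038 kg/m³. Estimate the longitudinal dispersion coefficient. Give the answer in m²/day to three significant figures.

0.174 m²/day

At the plume center C_max = M/(n_e·A·√(4πDt)), so D = M²/(4πt·(n_e·A·C_max)²).
n_e·A·C_max = 0.33 × 59 × 0.0038 = 0.07399 kg/m.
D = 0.79²/(4π × 52 × 0.07399²) = 0.174 m²/day.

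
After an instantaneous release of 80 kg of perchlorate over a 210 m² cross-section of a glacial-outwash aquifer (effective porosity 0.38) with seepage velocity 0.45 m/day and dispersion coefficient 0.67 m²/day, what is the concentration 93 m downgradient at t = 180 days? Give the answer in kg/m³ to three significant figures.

0.0191 kg/m³

For an instantaneous plane source, C(x,t) = M/(n_e·A·√(4πDt)) · exp(−(x−vt)²/(4Dt)), with n_e·A the pore (flow) area.
Plume center vt = 0.45 × 180 = 81 m, so the well at 93 m is 12 m downgradient of the peak.
√(4πDt) = 38.93 m, giving peak height M/(n_e·A·√(4πDt)) = 80/(0.38 × 210 × 38.93) = 0.02575 kg/m³.
(x−vt)²/(4Dt) = (12)²/(4 × 0.67 × 180) = 0.2985; exp(−0.2985) = 0.7419.
C = 0.02575 × 0.7419 = 0.0191 kg/m³.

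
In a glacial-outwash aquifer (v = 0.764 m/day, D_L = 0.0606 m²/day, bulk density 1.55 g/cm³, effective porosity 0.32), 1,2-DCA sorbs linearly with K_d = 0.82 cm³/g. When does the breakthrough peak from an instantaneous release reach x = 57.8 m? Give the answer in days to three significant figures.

376 days

Retardation factor R = 1 + ρ_b·K_d/n = 1 + 1.55 × 0.82/0.32 = 4.972.
Sorption retards both mechanisms: v_R = v/R = 0.1537 m/day, D_R = D/R = 0.01219 m²/day.
Peak time from v_R²t² + 2D_R t − x² = 0: t = (√(D_R² + v_R²x²) − D_R)/v_R².
√(D_R² + v_R²x²) = √(0.01219² + 0.1537² × 57.8²) = 8.884; v_R² = 0.02362.
t = (8.884 − 0.01219)/0.02362 = 376 days.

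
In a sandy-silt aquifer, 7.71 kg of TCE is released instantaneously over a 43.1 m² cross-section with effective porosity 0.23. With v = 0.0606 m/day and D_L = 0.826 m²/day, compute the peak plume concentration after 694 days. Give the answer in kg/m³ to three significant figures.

The peak of an instantaneous 1D plume sits at x = vt; there the Gaussian factor is 1 and C_max = M/(n_e·A·√(4πDt)), where n_e·A is the pore area the mass is dissolved in.
√(4πDt) = √(4π × 0.826 × 694) = 84.87 m, so C_max = 7.71/(0.23 × 43.1 × 84.87) = 0.00916 kg/m³.

0.00916 kg/m³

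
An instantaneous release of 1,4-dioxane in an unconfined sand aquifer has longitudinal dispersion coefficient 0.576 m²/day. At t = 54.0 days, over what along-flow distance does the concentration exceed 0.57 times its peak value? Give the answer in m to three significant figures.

The plume is Gaussian with σ = √(2Dt) = √(2 × 0.576 × 54.0) = 7.887 m.
C/C_peak = exp(−Δx²/(2σ²)) = 0.57 ⇒ Δx = σ·√(−2 ln 0.57) = 7.887 × 1.060 = 8.360 m.
Width = 2Δx = 16.7 m.

16.7 m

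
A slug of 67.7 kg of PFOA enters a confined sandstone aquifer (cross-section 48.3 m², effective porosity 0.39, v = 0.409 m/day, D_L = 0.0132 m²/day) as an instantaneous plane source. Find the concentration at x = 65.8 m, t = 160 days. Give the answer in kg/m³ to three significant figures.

For an instantaneous plane source, C(x,t) = M/(n_e·A·√(4πDt)) · exp(−(x−vt)²/(4Dt)), with n_e·A the pore (flow) area.
Plume center vt = 0.409 × 160 = 65.44 m, so the well at 65.8 m is 0.36 m downgradient of the peak.
√(4πDt) = 5.152 m, giving peak height M/(n_e·A·√(4πDt)) = 67.7/(0.39 × 48.3 × 5.152) = 0.6976 kg/m³.
(x−vt)²/(4Dt) = (0.36)²/(4 × 0.0132 × 160) = 0.01534; exp(−0.01534) = 0.9848.
C = 0.6976 × 0.9848 = 0.687 kg/m³.

0.687 kg/m³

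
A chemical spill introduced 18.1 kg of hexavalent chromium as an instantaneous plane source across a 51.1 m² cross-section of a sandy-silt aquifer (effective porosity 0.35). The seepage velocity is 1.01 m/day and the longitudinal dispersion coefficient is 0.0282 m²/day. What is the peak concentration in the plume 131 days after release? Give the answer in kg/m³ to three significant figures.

0.149 kg/m³

The peak of an instantaneous 1D plume sits at x = vt; there the Gaussian factor is 1 and C_max = M/(n_e·A·√(4πDt)), where n_e·A is the pore area the mass is dissolved in.
√(4πDt) = √(4π × 0.0282 × 131) = 6.813 m, so C_max = 18.1/(0.35 × 51.1 × 6.813) = 0.149 kg/m³.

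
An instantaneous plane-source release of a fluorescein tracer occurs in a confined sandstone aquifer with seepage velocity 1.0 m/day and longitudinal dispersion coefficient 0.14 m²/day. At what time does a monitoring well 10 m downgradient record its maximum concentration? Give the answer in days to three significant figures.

For the 1D instantaneous-source solution, setting ∂C/∂t = 0 at fixed x gives v²t² + 2Dt − x² = 0, so t = (√(D² + v²x²) − D)/v².
√(D² + v²x²) = √(0.14² + 1.0² × 10²) = 10.00; v² = 1.
t = (10.00 − 0.14)/1 = 9.86 days (vs. the pure-advection estimate x/v = 10.0 d).

9.86 days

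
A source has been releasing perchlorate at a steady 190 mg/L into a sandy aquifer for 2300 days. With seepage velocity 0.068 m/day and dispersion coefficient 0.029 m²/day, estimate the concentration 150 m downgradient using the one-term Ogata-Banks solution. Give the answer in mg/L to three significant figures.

135 mg/L

For a continuous step input, C/C₀ ≈ ½·erfc((x−vt)/(2√(Dt))).
vt = 0.068 × 2300 = 156.4 m and 2√(Dt) = 2√(0.029 × 2300) = 16.33 m.
Argument (x−vt)/(2√(Dt)) = (150 − 156.4)/16.33 = -0.3919; ½·erfc(-0.3919) = 0.7103.
C = 190 × 0.7103 = 135 mg/L.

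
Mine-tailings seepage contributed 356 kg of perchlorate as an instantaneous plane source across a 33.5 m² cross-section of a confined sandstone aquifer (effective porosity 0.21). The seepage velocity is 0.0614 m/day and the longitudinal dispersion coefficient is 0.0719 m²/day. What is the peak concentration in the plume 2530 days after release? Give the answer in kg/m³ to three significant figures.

The peak of an instantaneous 1D plume sits at x = vt; there the Gaussian factor is 1 and C_max = M/(n_e·A·√(4πDt)), where n_e·A is the pore area the mass is dissolved in.
√(4πDt) = √(4π × 0.0719 × 2530) = 47.81 m, so C_max = 356/(0.21 × 33.5 × 47.81) = 1.06 kg/m³.

1.06 kg/m³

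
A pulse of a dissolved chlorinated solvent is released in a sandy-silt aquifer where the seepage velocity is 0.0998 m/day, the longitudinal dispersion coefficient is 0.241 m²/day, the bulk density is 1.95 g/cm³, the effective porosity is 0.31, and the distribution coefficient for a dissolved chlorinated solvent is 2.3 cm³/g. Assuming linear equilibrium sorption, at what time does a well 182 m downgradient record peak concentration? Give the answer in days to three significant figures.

Retardation factor R = 1 + ρ_b·K_d/n = 1 + 1.95 × 2.3/0.31 = 15.47.
Sorption retards both mechanisms: v_R = v/R = 0.006451 m/day, D_R = D/R = 0.01558 m²/day.
Peak time from v_R²t² + 2D_R t − x² = 0: t = (√(D_R² + v_R²x²) − D_R)/v_R².
√(D_R² + v_R²x²) = √(0.01558² + 0.006451² × 182²) = 1.174; v_R² = 4.162e-05.
t = (1.174 − 0.01558)/4.162e-05 = 27800 days.

27800 days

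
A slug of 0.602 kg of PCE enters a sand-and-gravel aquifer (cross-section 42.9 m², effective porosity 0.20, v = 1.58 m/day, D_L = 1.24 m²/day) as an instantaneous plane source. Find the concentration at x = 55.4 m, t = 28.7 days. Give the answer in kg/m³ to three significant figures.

For an instantaneous plane source, C(x,t) = M/(n_e·A·√(4πDt)) · exp(−(x−vt)²/(4Dt)), with n_e·A the pore (flow) area.
Plume center vt = 1.58 × 28.7 = 45.346 m, so the well at 55.4 m is 10.054 m downgradient of the peak.
√(4πDt) = 21.15 m, giving peak height M/(n_e·A·√(4πDt)) = 0.602/(0.20 × 42.9 × 21.15) = 0.003317 kg/m³.
(x−vt)²/(4Dt) = (10.054)²/(4 × 1.24 × 28.7) = 0.7101; exp(−0.7101) = 0.4916.
C = 0.003317 × 0.4916 = 0.00163 kg/m³.

0.00163 kg/m³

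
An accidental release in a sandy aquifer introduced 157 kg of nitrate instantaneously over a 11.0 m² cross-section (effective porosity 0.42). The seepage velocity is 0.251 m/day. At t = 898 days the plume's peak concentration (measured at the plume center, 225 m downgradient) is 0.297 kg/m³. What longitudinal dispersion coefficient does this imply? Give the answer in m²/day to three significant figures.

At the plume center C_max = M/(n_e·A·√(4πDt)), so D = M²/(4πt·(n_e·A·C_max)²).
n_e·A·C_max = 0.42 × 11.0 × 0.297 = 1.372 kg/m.
D = 157²/(4π × 898 × 1.372²) = 1.16 m²/day.

1.16 m²/day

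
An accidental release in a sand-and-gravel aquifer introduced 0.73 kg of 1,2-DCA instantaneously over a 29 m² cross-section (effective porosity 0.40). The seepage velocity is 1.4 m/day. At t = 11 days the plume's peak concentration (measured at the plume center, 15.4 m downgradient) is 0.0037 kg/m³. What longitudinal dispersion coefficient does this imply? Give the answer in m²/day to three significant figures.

2.09 m²/day

At the plume center C_max = M/(n_e·A·√(4πDt)), so D = M²/(4πt·(n_e·A·C_max)²).
n_e·A·C_max = 0.40 × 29 × 0.0037 = 0.04292 kg/m.
D = 0.73²/(4π × 11 × 0.04292²) = 2.09 m²/day.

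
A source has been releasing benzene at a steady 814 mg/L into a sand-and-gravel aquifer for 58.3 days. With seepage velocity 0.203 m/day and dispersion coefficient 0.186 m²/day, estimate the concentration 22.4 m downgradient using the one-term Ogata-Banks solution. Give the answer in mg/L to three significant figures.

9.48 mg/L

For a continuous step input, C/C₀ ≈ ½·erfc((x−vt)/(2√(Dt))).
vt = 0.203 × 58.3 = 11.8349 m and 2√(Dt) = 2√(0.186 × 58.3) = 6.586 m.
Argument (x−vt)/(2√(Dt)) = (22.4 − 11.8349)/6.586 = 1.604; ½·erfc(1.604) = 0.01165.
C = 814 × 0.01165 = 9.48 mg/L.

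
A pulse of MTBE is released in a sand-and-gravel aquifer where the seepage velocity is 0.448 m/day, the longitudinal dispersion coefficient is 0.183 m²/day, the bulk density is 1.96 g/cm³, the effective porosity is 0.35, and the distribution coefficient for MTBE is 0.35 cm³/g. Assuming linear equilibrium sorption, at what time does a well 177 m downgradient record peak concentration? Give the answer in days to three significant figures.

1170 days

Retardation factor R = 1 + ρ_b·K_d/n = 1 + 1.96 × 0.35/0.35 = 2.960.
Sorption retards both mechanisms: v_R = v/R = 0.1514 m/day, D_R = D/R = 0.06182 m²/day.
Peak time from v_R²t² + 2D_R t − x² = 0: t = (√(D_R² + v_R²x²) − D_R)/v_R².
√(D_R² + v_R²x²) = √(0.06182² + 0.1514² × 177²) = 26.80; v_R² = 0.02292.
t = (26.80 − 0.06182)/0.02292 = 1170 days.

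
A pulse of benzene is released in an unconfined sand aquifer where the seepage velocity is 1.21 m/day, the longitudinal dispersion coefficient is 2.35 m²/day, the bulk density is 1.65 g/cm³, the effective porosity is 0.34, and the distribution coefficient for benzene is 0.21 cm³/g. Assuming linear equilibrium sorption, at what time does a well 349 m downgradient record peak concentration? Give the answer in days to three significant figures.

Retardation factor R = 1 + ρ_b·K_d/n = 1 + 1.65 × 0.21/0.34 = 2.019.
Sorption retards both mechanisms: v_R = v/R = 0.5993 m/day, D_R = D/R = 1.164 m²/day.
Peak time from v_R²t² + 2D_R t − x² = 0: t = (√(D_R² + v_R²x²) − D_R)/v_R².
√(D_R² + v_R²x²) = √(1.164² + 0.5993² × 349²) = 209.2; v_R² = 0.3592.
t = (209.2 − 1.164)/0.3592 = 579 days.

579 days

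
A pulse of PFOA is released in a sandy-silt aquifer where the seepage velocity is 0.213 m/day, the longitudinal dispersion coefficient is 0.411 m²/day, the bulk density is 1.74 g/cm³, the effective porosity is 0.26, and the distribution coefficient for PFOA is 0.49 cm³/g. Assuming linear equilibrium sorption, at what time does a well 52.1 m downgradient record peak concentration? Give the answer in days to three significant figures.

Retardation factor R = 1 + ρ_b·K_d/n = 1 + 1.74 × 0.49/0.26 = 4.279.
Sorption retards both mechanisms: v_R = v/R = 0.04978 m/day, D_R = D/R = 0.09605 m²/day.
Peak time from v_R²t² + 2D_R t − x² = 0: t = (√(D_R² + v_R²x²) − D_R)/v_R².
√(D_R² + v_R²x²) = √(0.09605² + 0.04978² × 52.1²) = 2.595; v_R² = 0.002478.
t = (2.595 − 0.09605)/0.002478 = 1010 days.

1010 days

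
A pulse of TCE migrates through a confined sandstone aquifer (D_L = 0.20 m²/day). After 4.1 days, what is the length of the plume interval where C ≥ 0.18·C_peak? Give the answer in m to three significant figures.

4.74 m

The plume is Gaussian with σ = √(2Dt) = √(2 × 0.20 × 4.1) = 1.281 m.
C/C_peak = exp(−Δx²/(2σ²)) = 0.18 ⇒ Δx = σ·√(−2 ln 0.18) = 1.281 × 1.852 = 2.372 m.
Width = 2Δx = 4.74 m.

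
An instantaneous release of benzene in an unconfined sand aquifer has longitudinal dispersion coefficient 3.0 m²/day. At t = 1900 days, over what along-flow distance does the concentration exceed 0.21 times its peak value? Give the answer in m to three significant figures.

The plume is Gaussian with σ = √(2Dt) = √(2 × 3.0 × 1900) = 106.8 m.
C/C_peak = exp(−Δx²/(2σ²)) = 0.21 ⇒ Δx = σ·√(−2 ln 0.21) = 106.8 × 1.767 = 188.7 m.
Width = 2Δx = 377 m.

377 m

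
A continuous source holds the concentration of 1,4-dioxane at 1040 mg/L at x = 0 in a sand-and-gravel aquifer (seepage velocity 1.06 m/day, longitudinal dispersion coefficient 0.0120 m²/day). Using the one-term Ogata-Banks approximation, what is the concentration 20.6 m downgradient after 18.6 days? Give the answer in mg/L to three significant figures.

96.6 mg/L

For a continuous step input, C/C₀ ≈ ½·erfc((x−vt)/(2√(Dt))).
vt = 1.06 × 18.6 = 19.716 m and 2√(Dt) = 2√(0.0120 × 18.6) = 0.9449 m.
Argument (x−vt)/(2√(Dt)) = (20.6 − 19.716)/0.9449 = 0.9355; ½·erfc(0.9355) = 0.09292.
C = 1040 × 0.09292 = 96.6 mg/L.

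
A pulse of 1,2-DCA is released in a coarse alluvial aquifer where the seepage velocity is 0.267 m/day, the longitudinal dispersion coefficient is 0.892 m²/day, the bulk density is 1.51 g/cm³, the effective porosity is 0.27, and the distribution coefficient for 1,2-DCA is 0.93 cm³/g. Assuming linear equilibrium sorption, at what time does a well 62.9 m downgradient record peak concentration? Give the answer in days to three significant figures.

1390 days

Retardation factor R = 1 + ρ_b·K_d/n = 1 + 1.51 × 0.93/0.27 = 6.201.
Sorption retards both mechanisms: v_R = v/R = 0.04306 m/day, D_R = D/R = 0.1438 m²/day.
Peak time from v_R²t² + 2D_R t − x² = 0: t = (√(D_R² + v_R²x²) − D_R)/v_R².
√(D_R² + v_R²x²) = √(0.1438² + 0.04306² × 62.9²) = 2.712; v_R² = 0.001854.
t = (2.712 − 0.1438)/0.001854 = 1390 days.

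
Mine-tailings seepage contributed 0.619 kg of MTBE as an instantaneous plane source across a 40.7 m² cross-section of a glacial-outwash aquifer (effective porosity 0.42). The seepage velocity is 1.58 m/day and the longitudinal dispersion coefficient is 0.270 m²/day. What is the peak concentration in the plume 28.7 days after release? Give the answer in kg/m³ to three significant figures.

The peak of an instantaneous 1D plume sits at x = vt; there the Gaussian factor is 1 and C_max = M/(n_e·A·√(4πDt)), where n_e·A is the pore area the mass is dissolved in.
√(4πDt) = √(4π × 0.270 × 28.7) = 9.868 m, so C_max = 0.619/(0.42 × 40.7 × 9.868) = 0.00367 kg/m³.

0.00367 kg/m³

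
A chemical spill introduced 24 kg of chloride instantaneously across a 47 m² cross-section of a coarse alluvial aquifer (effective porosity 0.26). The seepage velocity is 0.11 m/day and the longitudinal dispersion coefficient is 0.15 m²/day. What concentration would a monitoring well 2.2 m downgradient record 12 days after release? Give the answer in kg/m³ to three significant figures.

0.371 kg/m³

For an instantaneous plane source, C(x,t) = M/(n_e·A·√(4πDt)) · exp(−(x−vt)²/(4Dt)), with n_e·A the pore (flow) area.
Plume center vt = 0.11 × 12 = 1.32 m, so the well at 2.2 m is 0.88 m downgradient of the peak.
√(4πDt) = 4.756 m, giving peak height M/(n_e·A·√(4πDt)) = 24/(0.26 × 47 × 4.756) = 0.4130 kg/m³.
(x−vt)²/(4Dt) = (0.88)²/(4 × 0.15 × 12) = 0.1076; exp(−0.1076) = 0.8980.
C = 0.4130 × 0.8980 = 0.371 kg/m³.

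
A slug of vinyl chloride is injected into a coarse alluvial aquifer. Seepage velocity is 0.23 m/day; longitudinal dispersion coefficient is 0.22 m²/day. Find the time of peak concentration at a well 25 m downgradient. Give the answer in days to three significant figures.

105 days

For the 1D instantaneous-source solution, setting ∂C/∂t = 0 at fixed x gives v²t² + 2Dt − x² = 0, so t = (√(D² + v²x²) − D)/v².
√(D² + v²x²) = √(0.22² + 0.23² × 25²) = 5.754; v² = 0.0529.
t = (5.754 − 0.22)/0.0529 = 105 days (vs. the pure-advection estimate x/v = 109 d).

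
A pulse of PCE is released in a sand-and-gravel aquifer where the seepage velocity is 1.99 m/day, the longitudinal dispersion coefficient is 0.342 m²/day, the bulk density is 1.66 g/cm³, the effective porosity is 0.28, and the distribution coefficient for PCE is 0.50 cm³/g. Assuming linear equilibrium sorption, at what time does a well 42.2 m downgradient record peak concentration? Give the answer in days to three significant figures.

83.7 days

Retardation factor R = 1 + ρ_b·K_d/n = 1 + 1.66 × 0.50/0.28 = 3.964.
Sorption retards both mechanisms: v_R = v/R = 0.5020 m/day, D_R = D/R = 0.08628 m²/day.
Peak time from v_R²t² + 2D_R t − x² = 0: t = (√(D_R² + v_R²x²) − D_R)/v_R².
√(D_R² + v_R²x²) = √(0.08628² + 0.5020² × 42.2²) = 21.18; v_R² = 0.2520.
t = (21.18 − 0.08628)/0.2520 = 83.7 days.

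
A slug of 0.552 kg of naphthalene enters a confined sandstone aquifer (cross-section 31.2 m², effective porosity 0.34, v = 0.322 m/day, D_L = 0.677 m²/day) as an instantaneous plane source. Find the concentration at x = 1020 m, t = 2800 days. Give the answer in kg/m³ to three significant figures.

For an instantaneous plane source, C(x,t) = M/(n_e·A·√(4πDt)) · exp(−(x−vt)²/(4Dt)), with n_e·A the pore (flow) area.
Plume center vt = 0.322 × 2800 = 901.6 m, so the well at 1020 m is 118.4 m downgradient of the peak.
√(4πDt) = 154.3 m, giving peak height M/(n_e·A·√(4πDt)) = 0.552/(0.34 × 31.2 × 154.3) = 0.0003372 kg/m³.
(x−vt)²/(4Dt) = (118.4)²/(4 × 0.677 × 2800) = 1.849; exp(−1.849) = 0.1574.
C = 0.0003372 × 0.1574 = 5.31e-05 kg/m³.

5.31e-05 kg/m³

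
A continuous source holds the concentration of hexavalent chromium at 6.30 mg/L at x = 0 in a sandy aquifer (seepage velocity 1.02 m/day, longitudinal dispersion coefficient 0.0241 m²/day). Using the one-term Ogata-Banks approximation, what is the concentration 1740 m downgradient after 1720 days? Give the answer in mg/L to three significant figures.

For a continuous step input, C/C₀ ≈ ½·erfc((x−vt)/(2√(Dt))).
vt = 1.02 × 1720 = 1754.4 m and 2√(Dt) = 2√(0.0241 × 1720) = 12.88 m.
Argument (x−vt)/(2√(Dt)) = (1740 − 1754.4)/12.88 = -1.118; ½·erfc(-1.118) = 0.9431.
C = 6.30 × 0.9431 = 5.94 mg/L.

5.94 mg/L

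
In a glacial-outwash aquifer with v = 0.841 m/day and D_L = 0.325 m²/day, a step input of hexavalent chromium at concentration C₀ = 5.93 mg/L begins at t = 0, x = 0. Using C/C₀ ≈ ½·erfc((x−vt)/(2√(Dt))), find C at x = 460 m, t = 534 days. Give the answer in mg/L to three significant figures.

1.66 mg/L

For a continuous step input, C/C₀ ≈ ½·erfc((x−vt)/(2√(Dt))).
vt = 0.841 × 534 = 449.094 m and 2√(Dt) = 2√(0.325 × 534) = 26.35 m.
Argument (x−vt)/(2√(Dt)) = (460 − 449.094)/26.35 = 0.4139; ½·erfc(0.4139) = 0.2792.
C = 5.93 × 0.2792 = 1.66 mg/L.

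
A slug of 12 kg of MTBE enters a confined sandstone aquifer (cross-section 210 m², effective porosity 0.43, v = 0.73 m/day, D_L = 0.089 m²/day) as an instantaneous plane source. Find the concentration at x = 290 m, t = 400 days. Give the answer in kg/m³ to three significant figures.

For an instantaneous plane source, C(x,t) = M/(n_e·A·√(4πDt)) · exp(−(x−vt)²/(4Dt)), with n_e·A the pore (flow) area.
Plume center vt = 0.73 × 400 = 292 m, so the well at 290 m is 2 m upgradient of the peak.
√(4πDt) = 21.15 m, giving peak height M/(n_e·A·√(4πDt)) = 12/(0.43 × 210 × 21.15) = 0.006283 kg/m³.
(x−vt)²/(4Dt) = (-2)²/(4 × 0.089 × 400) = 0.02809; exp(−0.02809) = 0.9723.
C = 0.006283 × 0.9723 = 0.00611 kg/m³.

0.00611 kg/m³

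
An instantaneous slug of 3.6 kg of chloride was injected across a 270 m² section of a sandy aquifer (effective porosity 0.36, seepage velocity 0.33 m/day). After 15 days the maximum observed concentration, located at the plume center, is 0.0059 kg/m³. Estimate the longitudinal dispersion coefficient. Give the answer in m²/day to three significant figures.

0.209 m²/day

At the plume center C_max = M/(n_e·A·√(4πDt)), so D = M²/(4πt·(n_e·A·C_max)²).
n_e·A·C_max = 0.36 × 270 × 0.0059 = 0.5735 kg/m.
D = 3.6²/(4π × 15 × 0.5735²) = 0.209 m²/day.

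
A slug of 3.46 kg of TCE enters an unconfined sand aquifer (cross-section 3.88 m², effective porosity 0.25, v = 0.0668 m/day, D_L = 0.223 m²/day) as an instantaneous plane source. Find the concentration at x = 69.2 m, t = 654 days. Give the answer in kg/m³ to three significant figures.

For an instantaneous plane source, C(x,t) = M/(n_e·A·√(4πDt)) · exp(−(x−vt)²/(4Dt)), with n_e·A the pore (flow) area.
Plume center vt = 0.0668 × 654 = 43.6872 m, so the well at 69.2 m is 25.5128 m downgradient of the peak.
√(4πDt) = 42.81 m, giving peak height M/(n_e·A·√(4πDt)) = 3.46/(0.25 × 3.88 × 42.81) = 0.08332 kg/m³.
(x−vt)²/(4Dt) = (25.5128)²/(4 × 0.223 × 654) = 1.116; exp(−1.116) = 0.3276.
C = 0.08332 × 0.3276 = 0.0273 kg/m³.

0.0273 kg/m³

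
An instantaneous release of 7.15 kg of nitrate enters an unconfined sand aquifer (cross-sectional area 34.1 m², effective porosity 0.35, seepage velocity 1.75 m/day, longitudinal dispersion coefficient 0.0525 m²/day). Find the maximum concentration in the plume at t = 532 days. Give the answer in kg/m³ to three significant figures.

0.0320 kg/m³

The peak of an instantaneous 1D plume sits at x = vt; there the Gaussian factor is 1 and C_max = M/(n_e·A·√(4πDt)), where n_e·A is the pore area the mass is dissolved in.
√(4πDt) = √(4π × 0.0525 × 532) = 18.73 m, so C_max = 7.15/(0.35 × 34.1 × 18.73) = 0.0320 kg/m³.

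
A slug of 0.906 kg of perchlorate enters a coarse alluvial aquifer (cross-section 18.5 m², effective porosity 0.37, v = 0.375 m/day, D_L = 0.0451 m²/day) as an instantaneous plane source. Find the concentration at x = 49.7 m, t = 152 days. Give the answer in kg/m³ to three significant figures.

For an instantaneous plane source, C(x,t) = M/(n_e·A·√(4πDt)) · exp(−(x−vt)²/(4Dt)), with n_e·A the pore (flow) area.
Plume center vt = 0.375 × 152 = 57 m, so the well at 49.7 m is 7.3 m upgradient of the peak.
√(4πDt) = 9.281 m, giving peak height M/(n_e·A·√(4πDt)) = 0.906/(0.37 × 18.5 × 9.281) = 0.01426 kg/m³.
(x−vt)²/(4Dt) = (-7.3)²/(4 × 0.0451 × 152) = 1.943; exp(−1.943) = 0.1433.
C = 0.01426 × 0.1433 = 0.00204 kg/m³.

0.00204 kg/m³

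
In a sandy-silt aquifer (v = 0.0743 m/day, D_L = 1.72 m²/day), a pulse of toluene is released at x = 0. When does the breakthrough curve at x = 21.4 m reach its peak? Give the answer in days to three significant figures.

113 days

For the 1D instantaneous-source solution, setting ∂C/∂t = 0 at fixed x gives v²t² + 2Dt − x² = 0, so t = (√(D² + v²x²) − D)/v².
√(D² + v²x²) = √(1.72² + 0.0743² × 21.4²) = 2.342; v² = 0.00552049.
t = (2.342 − 1.72)/0.00552049 = 113 days (vs. the pure-advection estimate x/v = 288 d).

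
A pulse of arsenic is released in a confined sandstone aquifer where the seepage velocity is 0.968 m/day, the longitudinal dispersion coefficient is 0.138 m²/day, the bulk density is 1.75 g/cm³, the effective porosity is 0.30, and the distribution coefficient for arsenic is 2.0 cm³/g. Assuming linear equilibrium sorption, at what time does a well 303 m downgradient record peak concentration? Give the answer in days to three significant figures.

3960 days

Retardation factor R = 1 + ρ_b·K_d/n = 1 + 1.75 × 2.0/0.30 = 12.67.
Sorption retards both mechanisms: v_R = v/R = 0.07640 m/day, D_R = D/R = 0.01089 m²/day.
Peak time from v_R²t² + 2D_R t − x² = 0: t = (√(D_R² + v_R²x²) − D_R)/v_R².
√(D_R² + v_R²x²) = √(0.01089² + 0.07640² × 303²) = 23.15; v_R² = 0.005837.
t = (23.15 − 0.01089)/0.005837 = 3960 days.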